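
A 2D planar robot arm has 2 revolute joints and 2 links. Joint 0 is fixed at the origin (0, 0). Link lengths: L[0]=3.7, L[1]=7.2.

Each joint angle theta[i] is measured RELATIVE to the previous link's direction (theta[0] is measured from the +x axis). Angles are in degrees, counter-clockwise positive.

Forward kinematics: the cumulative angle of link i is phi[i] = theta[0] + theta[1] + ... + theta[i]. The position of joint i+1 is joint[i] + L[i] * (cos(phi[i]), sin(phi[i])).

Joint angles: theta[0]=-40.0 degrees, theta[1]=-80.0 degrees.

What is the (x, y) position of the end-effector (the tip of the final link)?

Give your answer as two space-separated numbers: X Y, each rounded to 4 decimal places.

joint[0] = (0.0000, 0.0000)  (base)
link 0: phi[0] = -40 = -40 deg
  cos(-40 deg) = 0.7660, sin(-40 deg) = -0.6428
  joint[1] = (0.0000, 0.0000) + 3.7 * (0.7660, -0.6428) = (0.0000 + 2.8344, 0.0000 + -2.3783) = (2.8344, -2.3783)
link 1: phi[1] = -40 + -80 = -120 deg
  cos(-120 deg) = -0.5000, sin(-120 deg) = -0.8660
  joint[2] = (2.8344, -2.3783) + 7.2 * (-0.5000, -0.8660) = (2.8344 + -3.6000, -2.3783 + -6.2354) = (-0.7656, -8.6137)
End effector: (-0.7656, -8.6137)

Answer: -0.7656 -8.6137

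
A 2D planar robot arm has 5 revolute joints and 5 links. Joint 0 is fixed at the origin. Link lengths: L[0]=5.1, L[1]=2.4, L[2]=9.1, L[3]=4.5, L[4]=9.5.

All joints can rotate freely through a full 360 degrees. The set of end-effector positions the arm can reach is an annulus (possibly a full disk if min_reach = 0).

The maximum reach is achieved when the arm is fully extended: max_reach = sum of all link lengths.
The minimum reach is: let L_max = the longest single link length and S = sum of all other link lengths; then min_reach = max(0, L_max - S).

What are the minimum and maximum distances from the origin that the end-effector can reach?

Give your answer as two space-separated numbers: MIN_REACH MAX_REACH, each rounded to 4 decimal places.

Answer: 0.0000 30.6000

Derivation:
Link lengths: [5.1, 2.4, 9.1, 4.5, 9.5]
max_reach = 5.1 + 2.4 + 9.1 + 4.5 + 9.5 = 30.6
L_max = max([5.1, 2.4, 9.1, 4.5, 9.5]) = 9.5
S (sum of others) = 30.6 - 9.5 = 21.1
min_reach = max(0, 9.5 - 21.1) = max(0, -11.6) = 0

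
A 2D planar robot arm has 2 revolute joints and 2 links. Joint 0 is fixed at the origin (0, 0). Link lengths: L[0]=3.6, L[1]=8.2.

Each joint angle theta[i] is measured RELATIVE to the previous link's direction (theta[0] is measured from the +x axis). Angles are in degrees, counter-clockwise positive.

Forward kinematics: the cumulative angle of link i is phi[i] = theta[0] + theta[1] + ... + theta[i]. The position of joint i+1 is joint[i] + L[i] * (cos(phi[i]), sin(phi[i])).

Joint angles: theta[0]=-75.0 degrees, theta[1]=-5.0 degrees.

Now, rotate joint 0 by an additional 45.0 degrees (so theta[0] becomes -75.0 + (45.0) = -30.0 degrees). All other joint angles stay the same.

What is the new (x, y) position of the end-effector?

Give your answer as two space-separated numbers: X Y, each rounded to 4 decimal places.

Answer: 9.8347 -6.5033

Derivation:
joint[0] = (0.0000, 0.0000)  (base)
link 0: phi[0] = -30 = -30 deg
  cos(-30 deg) = 0.8660, sin(-30 deg) = -0.5000
  joint[1] = (0.0000, 0.0000) + 3.6 * (0.8660, -0.5000) = (0.0000 + 3.1177, 0.0000 + -1.8000) = (3.1177, -1.8000)
link 1: phi[1] = -30 + -5 = -35 deg
  cos(-35 deg) = 0.8192, sin(-35 deg) = -0.5736
  joint[2] = (3.1177, -1.8000) + 8.2 * (0.8192, -0.5736) = (3.1177 + 6.7170, -1.8000 + -4.7033) = (9.8347, -6.5033)
End effector: (9.8347, -6.5033)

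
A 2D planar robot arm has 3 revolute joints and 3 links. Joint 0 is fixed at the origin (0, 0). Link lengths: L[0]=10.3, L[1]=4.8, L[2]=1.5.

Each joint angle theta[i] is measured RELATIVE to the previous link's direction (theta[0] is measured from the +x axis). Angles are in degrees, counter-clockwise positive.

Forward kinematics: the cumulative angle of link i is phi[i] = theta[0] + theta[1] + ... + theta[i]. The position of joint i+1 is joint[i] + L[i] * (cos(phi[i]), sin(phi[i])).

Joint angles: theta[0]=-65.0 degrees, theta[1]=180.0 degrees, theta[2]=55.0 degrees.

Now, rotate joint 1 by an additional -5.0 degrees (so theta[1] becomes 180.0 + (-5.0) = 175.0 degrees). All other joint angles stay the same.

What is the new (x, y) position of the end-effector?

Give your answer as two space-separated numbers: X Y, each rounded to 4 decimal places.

joint[0] = (0.0000, 0.0000)  (base)
link 0: phi[0] = -65 = -65 deg
  cos(-65 deg) = 0.4226, sin(-65 deg) = -0.9063
  joint[1] = (0.0000, 0.0000) + 10.3 * (0.4226, -0.9063) = (0.0000 + 4.3530, 0.0000 + -9.3350) = (4.3530, -9.3350)
link 1: phi[1] = -65 + 175 = 110 deg
  cos(110 deg) = -0.3420, sin(110 deg) = 0.9397
  joint[2] = (4.3530, -9.3350) + 4.8 * (-0.3420, 0.9397) = (4.3530 + -1.6417, -9.3350 + 4.5105) = (2.7113, -4.8244)
link 2: phi[2] = -65 + 175 + 55 = 165 deg
  cos(165 deg) = -0.9659, sin(165 deg) = 0.2588
  joint[3] = (2.7113, -4.8244) + 1.5 * (-0.9659, 0.2588) = (2.7113 + -1.4489, -4.8244 + 0.3882) = (1.2624, -4.4362)
End effector: (1.2624, -4.4362)

Answer: 1.2624 -4.4362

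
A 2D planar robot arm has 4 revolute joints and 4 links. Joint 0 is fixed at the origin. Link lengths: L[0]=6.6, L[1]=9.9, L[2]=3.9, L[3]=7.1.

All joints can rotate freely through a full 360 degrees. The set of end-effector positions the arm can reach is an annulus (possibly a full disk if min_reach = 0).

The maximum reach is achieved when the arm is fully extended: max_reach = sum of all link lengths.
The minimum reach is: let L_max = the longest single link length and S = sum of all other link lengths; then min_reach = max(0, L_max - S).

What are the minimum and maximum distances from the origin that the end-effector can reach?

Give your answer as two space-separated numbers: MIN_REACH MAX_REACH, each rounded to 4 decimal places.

Link lengths: [6.6, 9.9, 3.9, 7.1]
max_reach = 6.6 + 9.9 + 3.9 + 7.1 = 27.5
L_max = max([6.6, 9.9, 3.9, 7.1]) = 9.9
S (sum of others) = 27.5 - 9.9 = 17.6
min_reach = max(0, 9.9 - 17.6) = max(0, -7.7) = 0

Answer: 0.0000 27.5000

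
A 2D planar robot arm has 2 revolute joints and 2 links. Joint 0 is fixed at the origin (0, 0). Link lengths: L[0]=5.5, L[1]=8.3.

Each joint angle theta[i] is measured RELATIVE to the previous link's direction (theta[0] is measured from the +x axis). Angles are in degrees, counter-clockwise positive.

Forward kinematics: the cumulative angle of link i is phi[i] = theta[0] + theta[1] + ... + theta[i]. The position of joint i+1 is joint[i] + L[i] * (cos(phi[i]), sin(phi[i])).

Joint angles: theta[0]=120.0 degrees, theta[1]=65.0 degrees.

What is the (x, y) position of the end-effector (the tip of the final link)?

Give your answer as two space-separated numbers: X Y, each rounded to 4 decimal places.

Answer: -11.0184 4.0397

Derivation:
joint[0] = (0.0000, 0.0000)  (base)
link 0: phi[0] = 120 = 120 deg
  cos(120 deg) = -0.5000, sin(120 deg) = 0.8660
  joint[1] = (0.0000, 0.0000) + 5.5 * (-0.5000, 0.8660) = (0.0000 + -2.7500, 0.0000 + 4.7631) = (-2.7500, 4.7631)
link 1: phi[1] = 120 + 65 = 185 deg
  cos(185 deg) = -0.9962, sin(185 deg) = -0.0872
  joint[2] = (-2.7500, 4.7631) + 8.3 * (-0.9962, -0.0872) = (-2.7500 + -8.2684, 4.7631 + -0.7234) = (-11.0184, 4.0397)
End effector: (-11.0184, 4.0397)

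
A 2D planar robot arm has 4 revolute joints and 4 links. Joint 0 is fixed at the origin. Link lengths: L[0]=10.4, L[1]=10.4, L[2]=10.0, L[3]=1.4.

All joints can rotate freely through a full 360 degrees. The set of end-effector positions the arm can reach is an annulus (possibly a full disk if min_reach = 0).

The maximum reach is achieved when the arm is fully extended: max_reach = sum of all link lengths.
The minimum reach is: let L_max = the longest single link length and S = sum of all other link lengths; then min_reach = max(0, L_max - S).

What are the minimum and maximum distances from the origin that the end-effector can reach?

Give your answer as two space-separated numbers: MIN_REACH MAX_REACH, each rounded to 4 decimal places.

Answer: 0.0000 32.2000

Derivation:
Link lengths: [10.4, 10.4, 10.0, 1.4]
max_reach = 10.4 + 10.4 + 10 + 1.4 = 32.2
L_max = max([10.4, 10.4, 10.0, 1.4]) = 10.4
S (sum of others) = 32.2 - 10.4 = 21.8
min_reach = max(0, 10.4 - 21.8) = max(0, -11.4) = 0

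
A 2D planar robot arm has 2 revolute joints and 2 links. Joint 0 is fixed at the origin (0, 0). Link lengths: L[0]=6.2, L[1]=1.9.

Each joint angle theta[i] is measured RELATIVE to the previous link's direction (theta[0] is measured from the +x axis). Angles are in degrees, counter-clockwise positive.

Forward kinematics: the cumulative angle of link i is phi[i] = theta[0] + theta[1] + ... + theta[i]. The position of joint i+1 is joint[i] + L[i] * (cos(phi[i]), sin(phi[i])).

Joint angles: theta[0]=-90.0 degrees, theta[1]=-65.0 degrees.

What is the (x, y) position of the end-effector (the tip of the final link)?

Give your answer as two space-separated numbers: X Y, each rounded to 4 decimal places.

joint[0] = (0.0000, 0.0000)  (base)
link 0: phi[0] = -90 = -90 deg
  cos(-90 deg) = 0.0000, sin(-90 deg) = -1.0000
  joint[1] = (0.0000, 0.0000) + 6.2 * (0.0000, -1.0000) = (0.0000 + 0.0000, 0.0000 + -6.2000) = (0.0000, -6.2000)
link 1: phi[1] = -90 + -65 = -155 deg
  cos(-155 deg) = -0.9063, sin(-155 deg) = -0.4226
  joint[2] = (0.0000, -6.2000) + 1.9 * (-0.9063, -0.4226) = (0.0000 + -1.7220, -6.2000 + -0.8030) = (-1.7220, -7.0030)
End effector: (-1.7220, -7.0030)

Answer: -1.7220 -7.0030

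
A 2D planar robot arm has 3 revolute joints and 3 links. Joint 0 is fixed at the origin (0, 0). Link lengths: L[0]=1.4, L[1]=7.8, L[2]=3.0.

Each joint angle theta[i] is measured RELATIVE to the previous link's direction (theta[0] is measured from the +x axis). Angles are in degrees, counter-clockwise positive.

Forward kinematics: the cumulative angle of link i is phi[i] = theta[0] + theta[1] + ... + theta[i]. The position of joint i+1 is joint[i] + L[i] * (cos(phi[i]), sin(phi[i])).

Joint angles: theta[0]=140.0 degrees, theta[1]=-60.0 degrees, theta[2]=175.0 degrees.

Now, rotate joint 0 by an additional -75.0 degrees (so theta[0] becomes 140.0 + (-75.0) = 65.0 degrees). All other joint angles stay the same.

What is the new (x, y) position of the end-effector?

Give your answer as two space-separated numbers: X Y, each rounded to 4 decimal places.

Answer: 5.3620 1.9486

Derivation:
joint[0] = (0.0000, 0.0000)  (base)
link 0: phi[0] = 65 = 65 deg
  cos(65 deg) = 0.4226, sin(65 deg) = 0.9063
  joint[1] = (0.0000, 0.0000) + 1.4 * (0.4226, 0.9063) = (0.0000 + 0.5917, 0.0000 + 1.2688) = (0.5917, 1.2688)
link 1: phi[1] = 65 + -60 = 5 deg
  cos(5 deg) = 0.9962, sin(5 deg) = 0.0872
  joint[2] = (0.5917, 1.2688) + 7.8 * (0.9962, 0.0872) = (0.5917 + 7.7703, 1.2688 + 0.6798) = (8.3620, 1.9486)
link 2: phi[2] = 65 + -60 + 175 = 180 deg
  cos(180 deg) = -1.0000, sin(180 deg) = 0.0000
  joint[3] = (8.3620, 1.9486) + 3 * (-1.0000, 0.0000) = (8.3620 + -3.0000, 1.9486 + 0.0000) = (5.3620, 1.9486)
End effector: (5.3620, 1.9486)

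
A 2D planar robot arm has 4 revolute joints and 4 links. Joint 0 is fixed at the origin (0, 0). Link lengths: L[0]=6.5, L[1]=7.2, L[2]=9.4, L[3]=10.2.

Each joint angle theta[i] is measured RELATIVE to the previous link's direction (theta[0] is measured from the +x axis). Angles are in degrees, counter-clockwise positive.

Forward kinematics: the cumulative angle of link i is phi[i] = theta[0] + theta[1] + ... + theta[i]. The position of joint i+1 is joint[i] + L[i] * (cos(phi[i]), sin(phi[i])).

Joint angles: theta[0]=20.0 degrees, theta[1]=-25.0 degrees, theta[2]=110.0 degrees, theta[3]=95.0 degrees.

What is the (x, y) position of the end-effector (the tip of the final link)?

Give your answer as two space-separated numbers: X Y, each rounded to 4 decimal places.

joint[0] = (0.0000, 0.0000)  (base)
link 0: phi[0] = 20 = 20 deg
  cos(20 deg) = 0.9397, sin(20 deg) = 0.3420
  joint[1] = (0.0000, 0.0000) + 6.5 * (0.9397, 0.3420) = (0.0000 + 6.1080, 0.0000 + 2.2231) = (6.1080, 2.2231)
link 1: phi[1] = 20 + -25 = -5 deg
  cos(-5 deg) = 0.9962, sin(-5 deg) = -0.0872
  joint[2] = (6.1080, 2.2231) + 7.2 * (0.9962, -0.0872) = (6.1080 + 7.1726, 2.2231 + -0.6275) = (13.2806, 1.5956)
link 2: phi[2] = 20 + -25 + 110 = 105 deg
  cos(105 deg) = -0.2588, sin(105 deg) = 0.9659
  joint[3] = (13.2806, 1.5956) + 9.4 * (-0.2588, 0.9659) = (13.2806 + -2.4329, 1.5956 + 9.0797) = (10.8477, 10.6753)
link 3: phi[3] = 20 + -25 + 110 + 95 = 200 deg
  cos(200 deg) = -0.9397, sin(200 deg) = -0.3420
  joint[4] = (10.8477, 10.6753) + 10.2 * (-0.9397, -0.3420) = (10.8477 + -9.5849, 10.6753 + -3.4886) = (1.2628, 7.1867)
End effector: (1.2628, 7.1867)

Answer: 1.2628 7.1867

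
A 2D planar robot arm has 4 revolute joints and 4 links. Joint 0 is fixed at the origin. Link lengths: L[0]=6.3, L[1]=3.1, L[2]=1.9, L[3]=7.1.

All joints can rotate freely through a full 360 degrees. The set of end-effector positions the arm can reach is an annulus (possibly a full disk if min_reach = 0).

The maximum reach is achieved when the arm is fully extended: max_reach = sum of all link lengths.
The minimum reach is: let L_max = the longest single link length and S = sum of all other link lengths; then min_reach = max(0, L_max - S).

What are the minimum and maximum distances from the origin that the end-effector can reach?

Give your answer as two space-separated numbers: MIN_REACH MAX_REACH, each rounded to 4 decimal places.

Link lengths: [6.3, 3.1, 1.9, 7.1]
max_reach = 6.3 + 3.1 + 1.9 + 7.1 = 18.4
L_max = max([6.3, 3.1, 1.9, 7.1]) = 7.1
S (sum of others) = 18.4 - 7.1 = 11.3
min_reach = max(0, 7.1 - 11.3) = max(0, -4.2) = 0

Answer: 0.0000 18.4000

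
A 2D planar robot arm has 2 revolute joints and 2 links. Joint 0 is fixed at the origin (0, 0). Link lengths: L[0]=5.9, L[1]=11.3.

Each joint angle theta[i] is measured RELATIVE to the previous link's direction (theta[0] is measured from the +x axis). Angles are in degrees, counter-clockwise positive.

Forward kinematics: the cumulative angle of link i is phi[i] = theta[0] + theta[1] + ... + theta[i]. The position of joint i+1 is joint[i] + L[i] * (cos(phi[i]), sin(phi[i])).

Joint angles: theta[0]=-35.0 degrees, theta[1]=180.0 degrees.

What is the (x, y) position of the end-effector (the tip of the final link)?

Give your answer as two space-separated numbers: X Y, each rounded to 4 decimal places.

Answer: -4.4234 3.0973

Derivation:
joint[0] = (0.0000, 0.0000)  (base)
link 0: phi[0] = -35 = -35 deg
  cos(-35 deg) = 0.8192, sin(-35 deg) = -0.5736
  joint[1] = (0.0000, 0.0000) + 5.9 * (0.8192, -0.5736) = (0.0000 + 4.8330, 0.0000 + -3.3841) = (4.8330, -3.3841)
link 1: phi[1] = -35 + 180 = 145 deg
  cos(145 deg) = -0.8192, sin(145 deg) = 0.5736
  joint[2] = (4.8330, -3.3841) + 11.3 * (-0.8192, 0.5736) = (4.8330 + -9.2564, -3.3841 + 6.4814) = (-4.4234, 3.0973)
End effector: (-4.4234, 3.0973)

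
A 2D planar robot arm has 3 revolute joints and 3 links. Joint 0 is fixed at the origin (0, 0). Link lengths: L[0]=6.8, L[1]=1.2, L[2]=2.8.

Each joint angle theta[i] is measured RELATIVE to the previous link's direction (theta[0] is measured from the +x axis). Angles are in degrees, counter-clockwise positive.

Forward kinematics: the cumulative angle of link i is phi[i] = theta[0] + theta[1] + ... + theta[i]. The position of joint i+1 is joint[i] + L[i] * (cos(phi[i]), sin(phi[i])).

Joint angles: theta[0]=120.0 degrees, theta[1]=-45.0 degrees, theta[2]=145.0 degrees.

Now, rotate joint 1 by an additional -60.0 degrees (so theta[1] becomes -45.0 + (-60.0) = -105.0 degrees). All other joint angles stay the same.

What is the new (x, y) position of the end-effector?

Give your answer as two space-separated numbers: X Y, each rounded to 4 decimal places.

Answer: -4.8720 7.1572

Derivation:
joint[0] = (0.0000, 0.0000)  (base)
link 0: phi[0] = 120 = 120 deg
  cos(120 deg) = -0.5000, sin(120 deg) = 0.8660
  joint[1] = (0.0000, 0.0000) + 6.8 * (-0.5000, 0.8660) = (0.0000 + -3.4000, 0.0000 + 5.8890) = (-3.4000, 5.8890)
link 1: phi[1] = 120 + -105 = 15 deg
  cos(15 deg) = 0.9659, sin(15 deg) = 0.2588
  joint[2] = (-3.4000, 5.8890) + 1.2 * (0.9659, 0.2588) = (-3.4000 + 1.1591, 5.8890 + 0.3106) = (-2.2409, 6.1996)
link 2: phi[2] = 120 + -105 + 145 = 160 deg
  cos(160 deg) = -0.9397, sin(160 deg) = 0.3420
  joint[3] = (-2.2409, 6.1996) + 2.8 * (-0.9397, 0.3420) = (-2.2409 + -2.6311, 6.1996 + 0.9577) = (-4.8720, 7.1572)
End effector: (-4.8720, 7.1572)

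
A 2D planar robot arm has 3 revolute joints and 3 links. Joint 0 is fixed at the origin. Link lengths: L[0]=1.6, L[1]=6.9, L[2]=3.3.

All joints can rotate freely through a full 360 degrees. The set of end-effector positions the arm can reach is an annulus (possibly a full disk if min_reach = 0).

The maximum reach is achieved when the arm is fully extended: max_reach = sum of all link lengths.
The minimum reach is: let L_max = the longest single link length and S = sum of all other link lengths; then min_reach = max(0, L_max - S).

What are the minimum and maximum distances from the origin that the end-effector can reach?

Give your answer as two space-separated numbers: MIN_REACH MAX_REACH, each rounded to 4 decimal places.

Link lengths: [1.6, 6.9, 3.3]
max_reach = 1.6 + 6.9 + 3.3 = 11.8
L_max = max([1.6, 6.9, 3.3]) = 6.9
S (sum of others) = 11.8 - 6.9 = 4.9
min_reach = max(0, 6.9 - 4.9) = max(0, 2) = 2

Answer: 2.0000 11.8000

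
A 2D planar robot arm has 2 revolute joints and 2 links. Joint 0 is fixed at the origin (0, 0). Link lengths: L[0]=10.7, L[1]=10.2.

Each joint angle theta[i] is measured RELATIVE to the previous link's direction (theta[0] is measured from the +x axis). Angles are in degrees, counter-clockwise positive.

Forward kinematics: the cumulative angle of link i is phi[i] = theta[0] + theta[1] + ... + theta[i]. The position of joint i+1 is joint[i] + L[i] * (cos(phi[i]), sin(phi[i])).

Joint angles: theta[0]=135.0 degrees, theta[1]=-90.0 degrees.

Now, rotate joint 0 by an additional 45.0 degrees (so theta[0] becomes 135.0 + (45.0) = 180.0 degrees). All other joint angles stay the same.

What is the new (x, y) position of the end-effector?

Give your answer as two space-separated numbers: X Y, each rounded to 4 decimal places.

joint[0] = (0.0000, 0.0000)  (base)
link 0: phi[0] = 180 = 180 deg
  cos(180 deg) = -1.0000, sin(180 deg) = 0.0000
  joint[1] = (0.0000, 0.0000) + 10.7 * (-1.0000, 0.0000) = (0.0000 + -10.7000, 0.0000 + 0.0000) = (-10.7000, 0.0000)
link 1: phi[1] = 180 + -90 = 90 deg
  cos(90 deg) = 0.0000, sin(90 deg) = 1.0000
  joint[2] = (-10.7000, 0.0000) + 10.2 * (0.0000, 1.0000) = (-10.7000 + 0.0000, 0.0000 + 10.2000) = (-10.7000, 10.2000)
End effector: (-10.7000, 10.2000)

Answer: -10.7000 10.2000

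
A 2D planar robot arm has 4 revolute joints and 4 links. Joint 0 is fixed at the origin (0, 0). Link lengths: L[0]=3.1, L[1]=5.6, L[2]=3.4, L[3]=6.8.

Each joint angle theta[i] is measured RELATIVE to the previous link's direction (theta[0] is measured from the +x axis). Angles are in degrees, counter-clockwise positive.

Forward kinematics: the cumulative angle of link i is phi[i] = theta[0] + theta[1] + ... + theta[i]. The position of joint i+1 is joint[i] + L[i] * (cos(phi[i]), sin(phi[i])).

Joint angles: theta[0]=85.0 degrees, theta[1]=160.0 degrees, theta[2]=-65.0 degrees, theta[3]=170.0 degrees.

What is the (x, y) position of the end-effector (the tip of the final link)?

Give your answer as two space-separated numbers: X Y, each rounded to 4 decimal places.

Answer: 1.2002 -3.1679

Derivation:
joint[0] = (0.0000, 0.0000)  (base)
link 0: phi[0] = 85 = 85 deg
  cos(85 deg) = 0.0872, sin(85 deg) = 0.9962
  joint[1] = (0.0000, 0.0000) + 3.1 * (0.0872, 0.9962) = (0.0000 + 0.2702, 0.0000 + 3.0882) = (0.2702, 3.0882)
link 1: phi[1] = 85 + 160 = 245 deg
  cos(245 deg) = -0.4226, sin(245 deg) = -0.9063
  joint[2] = (0.2702, 3.0882) + 5.6 * (-0.4226, -0.9063) = (0.2702 + -2.3667, 3.0882 + -5.0753) = (-2.0965, -1.9871)
link 2: phi[2] = 85 + 160 + -65 = 180 deg
  cos(180 deg) = -1.0000, sin(180 deg) = 0.0000
  joint[3] = (-2.0965, -1.9871) + 3.4 * (-1.0000, 0.0000) = (-2.0965 + -3.4000, -1.9871 + 0.0000) = (-5.4965, -1.9871)
link 3: phi[3] = 85 + 160 + -65 + 170 = 350 deg
  cos(350 deg) = 0.9848, sin(350 deg) = -0.1736
  joint[4] = (-5.4965, -1.9871) + 6.8 * (0.9848, -0.1736) = (-5.4965 + 6.6967, -1.9871 + -1.1808) = (1.2002, -3.1679)
End effector: (1.2002, -3.1679)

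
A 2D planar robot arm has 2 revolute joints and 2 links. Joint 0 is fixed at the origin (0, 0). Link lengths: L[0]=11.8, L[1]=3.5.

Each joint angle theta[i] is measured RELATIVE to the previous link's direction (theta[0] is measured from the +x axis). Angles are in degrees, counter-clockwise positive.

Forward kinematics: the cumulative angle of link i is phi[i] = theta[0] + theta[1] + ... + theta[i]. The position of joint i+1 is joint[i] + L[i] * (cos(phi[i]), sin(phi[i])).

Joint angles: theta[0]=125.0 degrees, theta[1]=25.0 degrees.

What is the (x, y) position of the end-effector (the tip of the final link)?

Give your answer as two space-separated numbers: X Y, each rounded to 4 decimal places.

joint[0] = (0.0000, 0.0000)  (base)
link 0: phi[0] = 125 = 125 deg
  cos(125 deg) = -0.5736, sin(125 deg) = 0.8192
  joint[1] = (0.0000, 0.0000) + 11.8 * (-0.5736, 0.8192) = (0.0000 + -6.7682, 0.0000 + 9.6660) = (-6.7682, 9.6660)
link 1: phi[1] = 125 + 25 = 150 deg
  cos(150 deg) = -0.8660, sin(150 deg) = 0.5000
  joint[2] = (-6.7682, 9.6660) + 3.5 * (-0.8660, 0.5000) = (-6.7682 + -3.0311, 9.6660 + 1.7500) = (-9.7993, 11.4160)
End effector: (-9.7993, 11.4160)

Answer: -9.7993 11.4160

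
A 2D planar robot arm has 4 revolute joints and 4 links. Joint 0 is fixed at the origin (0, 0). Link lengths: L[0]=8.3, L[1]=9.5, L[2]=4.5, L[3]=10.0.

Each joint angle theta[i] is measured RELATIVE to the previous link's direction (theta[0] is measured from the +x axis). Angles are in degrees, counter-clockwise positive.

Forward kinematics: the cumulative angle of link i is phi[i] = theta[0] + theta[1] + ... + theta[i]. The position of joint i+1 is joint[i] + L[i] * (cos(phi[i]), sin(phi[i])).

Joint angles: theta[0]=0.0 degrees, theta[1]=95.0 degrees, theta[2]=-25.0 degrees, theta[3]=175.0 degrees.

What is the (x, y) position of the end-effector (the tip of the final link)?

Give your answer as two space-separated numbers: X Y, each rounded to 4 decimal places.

Answer: 4.7849 4.6294

Derivation:
joint[0] = (0.0000, 0.0000)  (base)
link 0: phi[0] = 0 = 0 deg
  cos(0 deg) = 1.0000, sin(0 deg) = 0.0000
  joint[1] = (0.0000, 0.0000) + 8.3 * (1.0000, 0.0000) = (0.0000 + 8.3000, 0.0000 + 0.0000) = (8.3000, 0.0000)
link 1: phi[1] = 0 + 95 = 95 deg
  cos(95 deg) = -0.0872, sin(95 deg) = 0.9962
  joint[2] = (8.3000, 0.0000) + 9.5 * (-0.0872, 0.9962) = (8.3000 + -0.8280, 0.0000 + 9.4638) = (7.4720, 9.4638)
link 2: phi[2] = 0 + 95 + -25 = 70 deg
  cos(70 deg) = 0.3420, sin(70 deg) = 0.9397
  joint[3] = (7.4720, 9.4638) + 4.5 * (0.3420, 0.9397) = (7.4720 + 1.5391, 9.4638 + 4.2286) = (9.0111, 13.6925)
link 3: phi[3] = 0 + 95 + -25 + 175 = 245 deg
  cos(245 deg) = -0.4226, sin(245 deg) = -0.9063
  joint[4] = (9.0111, 13.6925) + 10 * (-0.4226, -0.9063) = (9.0111 + -4.2262, 13.6925 + -9.0631) = (4.7849, 4.6294)
End effector: (4.7849, 4.6294)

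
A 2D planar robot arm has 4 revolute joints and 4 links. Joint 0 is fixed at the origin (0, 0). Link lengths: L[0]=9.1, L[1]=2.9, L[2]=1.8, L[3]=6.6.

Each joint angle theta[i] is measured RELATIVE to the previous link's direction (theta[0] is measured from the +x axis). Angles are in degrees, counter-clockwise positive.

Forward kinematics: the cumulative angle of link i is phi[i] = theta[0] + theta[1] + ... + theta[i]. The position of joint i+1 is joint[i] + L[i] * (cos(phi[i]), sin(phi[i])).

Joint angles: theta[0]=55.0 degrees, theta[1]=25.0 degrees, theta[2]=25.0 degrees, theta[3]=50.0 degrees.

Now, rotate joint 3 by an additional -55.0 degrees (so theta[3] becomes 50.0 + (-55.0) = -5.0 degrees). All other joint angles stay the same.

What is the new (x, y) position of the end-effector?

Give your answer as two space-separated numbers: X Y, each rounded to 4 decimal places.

Answer: 4.1112 18.5486

Derivation:
joint[0] = (0.0000, 0.0000)  (base)
link 0: phi[0] = 55 = 55 deg
  cos(55 deg) = 0.5736, sin(55 deg) = 0.8192
  joint[1] = (0.0000, 0.0000) + 9.1 * (0.5736, 0.8192) = (0.0000 + 5.2195, 0.0000 + 7.4543) = (5.2195, 7.4543)
link 1: phi[1] = 55 + 25 = 80 deg
  cos(80 deg) = 0.1736, sin(80 deg) = 0.9848
  joint[2] = (5.2195, 7.4543) + 2.9 * (0.1736, 0.9848) = (5.2195 + 0.5036, 7.4543 + 2.8559) = (5.7231, 10.3102)
link 2: phi[2] = 55 + 25 + 25 = 105 deg
  cos(105 deg) = -0.2588, sin(105 deg) = 0.9659
  joint[3] = (5.7231, 10.3102) + 1.8 * (-0.2588, 0.9659) = (5.7231 + -0.4659, 10.3102 + 1.7387) = (5.2573, 12.0489)
link 3: phi[3] = 55 + 25 + 25 + -5 = 100 deg
  cos(100 deg) = -0.1736, sin(100 deg) = 0.9848
  joint[4] = (5.2573, 12.0489) + 6.6 * (-0.1736, 0.9848) = (5.2573 + -1.1461, 12.0489 + 6.4997) = (4.1112, 18.5486)
End effector: (4.1112, 18.5486)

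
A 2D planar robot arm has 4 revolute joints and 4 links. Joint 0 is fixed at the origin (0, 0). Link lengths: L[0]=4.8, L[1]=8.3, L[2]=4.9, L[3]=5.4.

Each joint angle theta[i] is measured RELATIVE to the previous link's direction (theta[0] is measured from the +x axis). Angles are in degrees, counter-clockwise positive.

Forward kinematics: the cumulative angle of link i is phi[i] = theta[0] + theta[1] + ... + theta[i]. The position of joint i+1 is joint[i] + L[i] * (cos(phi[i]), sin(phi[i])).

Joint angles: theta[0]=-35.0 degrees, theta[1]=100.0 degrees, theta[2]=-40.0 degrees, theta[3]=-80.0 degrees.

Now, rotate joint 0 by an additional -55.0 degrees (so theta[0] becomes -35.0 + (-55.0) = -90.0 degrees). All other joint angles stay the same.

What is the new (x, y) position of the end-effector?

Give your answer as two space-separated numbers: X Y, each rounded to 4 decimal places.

Answer: 10.5705 -10.8831

Derivation:
joint[0] = (0.0000, 0.0000)  (base)
link 0: phi[0] = -90 = -90 deg
  cos(-90 deg) = 0.0000, sin(-90 deg) = -1.0000
  joint[1] = (0.0000, 0.0000) + 4.8 * (0.0000, -1.0000) = (0.0000 + 0.0000, 0.0000 + -4.8000) = (0.0000, -4.8000)
link 1: phi[1] = -90 + 100 = 10 deg
  cos(10 deg) = 0.9848, sin(10 deg) = 0.1736
  joint[2] = (0.0000, -4.8000) + 8.3 * (0.9848, 0.1736) = (0.0000 + 8.1739, -4.8000 + 1.4413) = (8.1739, -3.3587)
link 2: phi[2] = -90 + 100 + -40 = -30 deg
  cos(-30 deg) = 0.8660, sin(-30 deg) = -0.5000
  joint[3] = (8.1739, -3.3587) + 4.9 * (0.8660, -0.5000) = (8.1739 + 4.2435, -3.3587 + -2.4500) = (12.4174, -5.8087)
link 3: phi[3] = -90 + 100 + -40 + -80 = -110 deg
  cos(-110 deg) = -0.3420, sin(-110 deg) = -0.9397
  joint[4] = (12.4174, -5.8087) + 5.4 * (-0.3420, -0.9397) = (12.4174 + -1.8469, -5.8087 + -5.0743) = (10.5705, -10.8831)
End effector: (10.5705, -10.8831)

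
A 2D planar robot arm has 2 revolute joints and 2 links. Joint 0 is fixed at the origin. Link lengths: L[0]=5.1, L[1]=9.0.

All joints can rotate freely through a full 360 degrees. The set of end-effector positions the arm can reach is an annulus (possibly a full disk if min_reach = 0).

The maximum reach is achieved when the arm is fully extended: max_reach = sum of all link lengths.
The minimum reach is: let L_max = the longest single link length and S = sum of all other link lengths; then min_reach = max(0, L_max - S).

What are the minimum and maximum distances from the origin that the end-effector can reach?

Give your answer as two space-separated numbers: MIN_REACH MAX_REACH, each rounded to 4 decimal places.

Link lengths: [5.1, 9.0]
max_reach = 5.1 + 9 = 14.1
L_max = max([5.1, 9.0]) = 9
S (sum of others) = 14.1 - 9 = 5.1
min_reach = max(0, 9 - 5.1) = max(0, 3.9) = 3.9

Answer: 3.9000 14.1000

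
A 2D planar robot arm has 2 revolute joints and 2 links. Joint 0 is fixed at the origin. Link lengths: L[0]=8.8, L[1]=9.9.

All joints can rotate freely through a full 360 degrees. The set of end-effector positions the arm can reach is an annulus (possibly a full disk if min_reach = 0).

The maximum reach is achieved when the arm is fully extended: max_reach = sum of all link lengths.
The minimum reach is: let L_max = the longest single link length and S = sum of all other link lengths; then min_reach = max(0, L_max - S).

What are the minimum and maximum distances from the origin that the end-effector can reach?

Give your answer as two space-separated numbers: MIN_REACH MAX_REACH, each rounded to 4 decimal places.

Answer: 1.1000 18.7000

Derivation:
Link lengths: [8.8, 9.9]
max_reach = 8.8 + 9.9 = 18.7
L_max = max([8.8, 9.9]) = 9.9
S (sum of others) = 18.7 - 9.9 = 8.8
min_reach = max(0, 9.9 - 8.8) = max(0, 1.1) = 1.1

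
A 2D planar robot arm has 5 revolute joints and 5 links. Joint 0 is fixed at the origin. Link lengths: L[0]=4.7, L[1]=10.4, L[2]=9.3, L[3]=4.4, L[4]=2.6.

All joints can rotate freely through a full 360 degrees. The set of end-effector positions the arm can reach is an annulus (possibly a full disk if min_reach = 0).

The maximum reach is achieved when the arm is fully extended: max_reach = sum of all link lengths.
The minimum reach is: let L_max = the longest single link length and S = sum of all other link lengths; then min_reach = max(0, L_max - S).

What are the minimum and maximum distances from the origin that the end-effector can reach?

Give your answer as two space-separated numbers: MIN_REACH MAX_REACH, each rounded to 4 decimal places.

Answer: 0.0000 31.4000

Derivation:
Link lengths: [4.7, 10.4, 9.3, 4.4, 2.6]
max_reach = 4.7 + 10.4 + 9.3 + 4.4 + 2.6 = 31.4
L_max = max([4.7, 10.4, 9.3, 4.4, 2.6]) = 10.4
S (sum of others) = 31.4 - 10.4 = 21
min_reach = max(0, 10.4 - 21) = max(0, -10.6) = 0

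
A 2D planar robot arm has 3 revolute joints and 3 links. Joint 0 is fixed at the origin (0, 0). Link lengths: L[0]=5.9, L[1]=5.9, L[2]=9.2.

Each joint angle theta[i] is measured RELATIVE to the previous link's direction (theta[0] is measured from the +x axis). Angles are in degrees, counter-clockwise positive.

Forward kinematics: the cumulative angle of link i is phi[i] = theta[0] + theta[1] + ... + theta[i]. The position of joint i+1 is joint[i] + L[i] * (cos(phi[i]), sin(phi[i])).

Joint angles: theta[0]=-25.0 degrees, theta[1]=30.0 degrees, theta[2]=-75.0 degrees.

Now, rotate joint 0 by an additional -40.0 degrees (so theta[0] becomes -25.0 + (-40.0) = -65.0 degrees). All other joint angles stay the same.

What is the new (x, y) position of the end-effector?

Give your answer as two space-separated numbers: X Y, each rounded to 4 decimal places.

joint[0] = (0.0000, 0.0000)  (base)
link 0: phi[0] = -65 = -65 deg
  cos(-65 deg) = 0.4226, sin(-65 deg) = -0.9063
  joint[1] = (0.0000, 0.0000) + 5.9 * (0.4226, -0.9063) = (0.0000 + 2.4934, 0.0000 + -5.3472) = (2.4934, -5.3472)
link 1: phi[1] = -65 + 30 = -35 deg
  cos(-35 deg) = 0.8192, sin(-35 deg) = -0.5736
  joint[2] = (2.4934, -5.3472) + 5.9 * (0.8192, -0.5736) = (2.4934 + 4.8330, -5.3472 + -3.3841) = (7.3264, -8.7313)
link 2: phi[2] = -65 + 30 + -75 = -110 deg
  cos(-110 deg) = -0.3420, sin(-110 deg) = -0.9397
  joint[3] = (7.3264, -8.7313) + 9.2 * (-0.3420, -0.9397) = (7.3264 + -3.1466, -8.7313 + -8.6452) = (4.1799, -17.3765)
End effector: (4.1799, -17.3765)

Answer: 4.1799 -17.3765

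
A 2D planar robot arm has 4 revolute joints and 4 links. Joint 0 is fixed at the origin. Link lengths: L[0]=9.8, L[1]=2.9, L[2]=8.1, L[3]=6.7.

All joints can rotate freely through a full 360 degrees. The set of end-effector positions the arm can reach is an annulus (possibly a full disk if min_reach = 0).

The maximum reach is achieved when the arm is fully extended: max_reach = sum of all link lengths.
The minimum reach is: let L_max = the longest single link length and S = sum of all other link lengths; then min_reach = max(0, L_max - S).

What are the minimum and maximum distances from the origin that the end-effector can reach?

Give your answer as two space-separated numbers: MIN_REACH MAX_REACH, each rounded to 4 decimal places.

Answer: 0.0000 27.5000

Derivation:
Link lengths: [9.8, 2.9, 8.1, 6.7]
max_reach = 9.8 + 2.9 + 8.1 + 6.7 = 27.5
L_max = max([9.8, 2.9, 8.1, 6.7]) = 9.8
S (sum of others) = 27.5 - 9.8 = 17.7
min_reach = max(0, 9.8 - 17.7) = max(0, -7.9) = 0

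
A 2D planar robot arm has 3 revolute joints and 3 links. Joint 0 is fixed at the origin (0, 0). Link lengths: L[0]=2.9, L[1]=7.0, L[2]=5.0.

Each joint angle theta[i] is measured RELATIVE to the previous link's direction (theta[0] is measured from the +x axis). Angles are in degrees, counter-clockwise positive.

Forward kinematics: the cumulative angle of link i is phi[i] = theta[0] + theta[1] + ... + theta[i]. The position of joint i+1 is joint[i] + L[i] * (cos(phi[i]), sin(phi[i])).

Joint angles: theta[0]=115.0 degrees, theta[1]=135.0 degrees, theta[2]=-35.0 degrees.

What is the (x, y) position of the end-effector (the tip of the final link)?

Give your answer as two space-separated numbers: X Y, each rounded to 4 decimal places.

Answer: -7.7155 -6.8174

Derivation:
joint[0] = (0.0000, 0.0000)  (base)
link 0: phi[0] = 115 = 115 deg
  cos(115 deg) = -0.4226, sin(115 deg) = 0.9063
  joint[1] = (0.0000, 0.0000) + 2.9 * (-0.4226, 0.9063) = (0.0000 + -1.2256, 0.0000 + 2.6283) = (-1.2256, 2.6283)
link 1: phi[1] = 115 + 135 = 250 deg
  cos(250 deg) = -0.3420, sin(250 deg) = -0.9397
  joint[2] = (-1.2256, 2.6283) + 7 * (-0.3420, -0.9397) = (-1.2256 + -2.3941, 2.6283 + -6.5778) = (-3.6197, -3.9496)
link 2: phi[2] = 115 + 135 + -35 = 215 deg
  cos(215 deg) = -0.8192, sin(215 deg) = -0.5736
  joint[3] = (-3.6197, -3.9496) + 5 * (-0.8192, -0.5736) = (-3.6197 + -4.0958, -3.9496 + -2.8679) = (-7.7155, -6.8174)
End effector: (-7.7155, -6.8174)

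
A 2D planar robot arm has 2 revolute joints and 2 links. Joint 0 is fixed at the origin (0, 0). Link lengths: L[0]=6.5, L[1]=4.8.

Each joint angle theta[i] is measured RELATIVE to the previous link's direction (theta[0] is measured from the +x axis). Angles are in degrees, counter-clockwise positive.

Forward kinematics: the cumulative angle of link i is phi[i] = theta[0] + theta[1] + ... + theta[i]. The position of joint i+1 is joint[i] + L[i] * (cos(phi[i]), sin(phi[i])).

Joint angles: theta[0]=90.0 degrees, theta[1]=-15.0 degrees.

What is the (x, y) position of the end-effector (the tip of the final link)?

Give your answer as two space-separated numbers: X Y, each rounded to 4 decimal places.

joint[0] = (0.0000, 0.0000)  (base)
link 0: phi[0] = 90 = 90 deg
  cos(90 deg) = 0.0000, sin(90 deg) = 1.0000
  joint[1] = (0.0000, 0.0000) + 6.5 * (0.0000, 1.0000) = (0.0000 + 0.0000, 0.0000 + 6.5000) = (0.0000, 6.5000)
link 1: phi[1] = 90 + -15 = 75 deg
  cos(75 deg) = 0.2588, sin(75 deg) = 0.9659
  joint[2] = (0.0000, 6.5000) + 4.8 * (0.2588, 0.9659) = (0.0000 + 1.2423, 6.5000 + 4.6364) = (1.2423, 11.1364)
End effector: (1.2423, 11.1364)

Answer: 1.2423 11.1364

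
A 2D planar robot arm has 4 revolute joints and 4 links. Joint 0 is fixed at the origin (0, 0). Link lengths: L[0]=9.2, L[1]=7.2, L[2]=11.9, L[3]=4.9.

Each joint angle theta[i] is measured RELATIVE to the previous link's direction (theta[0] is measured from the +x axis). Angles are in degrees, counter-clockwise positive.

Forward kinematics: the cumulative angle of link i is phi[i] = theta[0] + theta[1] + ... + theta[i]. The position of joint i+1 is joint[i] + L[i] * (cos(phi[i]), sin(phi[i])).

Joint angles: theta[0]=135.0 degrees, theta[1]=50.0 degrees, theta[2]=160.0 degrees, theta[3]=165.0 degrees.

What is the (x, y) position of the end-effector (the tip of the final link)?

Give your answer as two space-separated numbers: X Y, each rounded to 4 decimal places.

joint[0] = (0.0000, 0.0000)  (base)
link 0: phi[0] = 135 = 135 deg
  cos(135 deg) = -0.7071, sin(135 deg) = 0.7071
  joint[1] = (0.0000, 0.0000) + 9.2 * (-0.7071, 0.7071) = (0.0000 + -6.5054, 0.0000 + 6.5054) = (-6.5054, 6.5054)
link 1: phi[1] = 135 + 50 = 185 deg
  cos(185 deg) = -0.9962, sin(185 deg) = -0.0872
  joint[2] = (-6.5054, 6.5054) + 7.2 * (-0.9962, -0.0872) = (-6.5054 + -7.1726, 6.5054 + -0.6275) = (-13.6780, 5.8779)
link 2: phi[2] = 135 + 50 + 160 = 345 deg
  cos(345 deg) = 0.9659, sin(345 deg) = -0.2588
  joint[3] = (-13.6780, 5.8779) + 11.9 * (0.9659, -0.2588) = (-13.6780 + 11.4945, 5.8779 + -3.0799) = (-2.1835, 2.7979)
link 3: phi[3] = 135 + 50 + 160 + 165 = 510 deg
  cos(510 deg) = -0.8660, sin(510 deg) = 0.5000
  joint[4] = (-2.1835, 2.7979) + 4.9 * (-0.8660, 0.5000) = (-2.1835 + -4.2435, 2.7979 + 2.4500) = (-6.4270, 5.2479)
End effector: (-6.4270, 5.2479)

Answer: -6.4270 5.2479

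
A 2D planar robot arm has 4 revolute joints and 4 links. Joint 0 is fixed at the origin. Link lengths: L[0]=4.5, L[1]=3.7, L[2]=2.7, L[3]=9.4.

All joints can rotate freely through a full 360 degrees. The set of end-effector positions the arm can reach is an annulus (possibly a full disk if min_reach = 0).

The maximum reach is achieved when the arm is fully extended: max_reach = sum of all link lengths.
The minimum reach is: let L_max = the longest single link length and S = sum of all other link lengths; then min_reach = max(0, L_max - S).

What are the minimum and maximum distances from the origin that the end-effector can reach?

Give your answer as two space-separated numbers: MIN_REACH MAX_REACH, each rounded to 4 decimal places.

Answer: 0.0000 20.3000

Derivation:
Link lengths: [4.5, 3.7, 2.7, 9.4]
max_reach = 4.5 + 3.7 + 2.7 + 9.4 = 20.3
L_max = max([4.5, 3.7, 2.7, 9.4]) = 9.4
S (sum of others) = 20.3 - 9.4 = 10.9
min_reach = max(0, 9.4 - 10.9) = max(0, -1.5) = 0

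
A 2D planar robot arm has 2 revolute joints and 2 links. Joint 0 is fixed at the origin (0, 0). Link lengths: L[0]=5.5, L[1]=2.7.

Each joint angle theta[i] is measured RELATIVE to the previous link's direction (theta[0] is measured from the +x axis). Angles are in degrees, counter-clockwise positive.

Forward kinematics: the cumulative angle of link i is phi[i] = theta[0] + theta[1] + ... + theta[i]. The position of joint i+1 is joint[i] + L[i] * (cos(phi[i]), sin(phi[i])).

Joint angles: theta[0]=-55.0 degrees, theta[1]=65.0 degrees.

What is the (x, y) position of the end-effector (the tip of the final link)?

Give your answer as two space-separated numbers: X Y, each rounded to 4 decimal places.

joint[0] = (0.0000, 0.0000)  (base)
link 0: phi[0] = -55 = -55 deg
  cos(-55 deg) = 0.5736, sin(-55 deg) = -0.8192
  joint[1] = (0.0000, 0.0000) + 5.5 * (0.5736, -0.8192) = (0.0000 + 3.1547, 0.0000 + -4.5053) = (3.1547, -4.5053)
link 1: phi[1] = -55 + 65 = 10 deg
  cos(10 deg) = 0.9848, sin(10 deg) = 0.1736
  joint[2] = (3.1547, -4.5053) + 2.7 * (0.9848, 0.1736) = (3.1547 + 2.6590, -4.5053 + 0.4689) = (5.8137, -4.0365)
End effector: (5.8137, -4.0365)

Answer: 5.8137 -4.0365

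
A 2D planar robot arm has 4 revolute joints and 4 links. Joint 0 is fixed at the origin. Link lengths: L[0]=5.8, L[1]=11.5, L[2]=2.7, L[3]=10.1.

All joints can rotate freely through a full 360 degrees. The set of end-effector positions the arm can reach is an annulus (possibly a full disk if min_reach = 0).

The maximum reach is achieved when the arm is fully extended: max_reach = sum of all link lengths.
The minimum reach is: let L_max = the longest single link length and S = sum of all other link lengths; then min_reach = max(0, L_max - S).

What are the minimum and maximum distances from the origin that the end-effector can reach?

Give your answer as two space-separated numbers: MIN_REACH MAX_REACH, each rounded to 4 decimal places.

Answer: 0.0000 30.1000

Derivation:
Link lengths: [5.8, 11.5, 2.7, 10.1]
max_reach = 5.8 + 11.5 + 2.7 + 10.1 = 30.1
L_max = max([5.8, 11.5, 2.7, 10.1]) = 11.5
S (sum of others) = 30.1 - 11.5 = 18.6
min_reach = max(0, 11.5 - 18.6) = max(0, -7.1) = 0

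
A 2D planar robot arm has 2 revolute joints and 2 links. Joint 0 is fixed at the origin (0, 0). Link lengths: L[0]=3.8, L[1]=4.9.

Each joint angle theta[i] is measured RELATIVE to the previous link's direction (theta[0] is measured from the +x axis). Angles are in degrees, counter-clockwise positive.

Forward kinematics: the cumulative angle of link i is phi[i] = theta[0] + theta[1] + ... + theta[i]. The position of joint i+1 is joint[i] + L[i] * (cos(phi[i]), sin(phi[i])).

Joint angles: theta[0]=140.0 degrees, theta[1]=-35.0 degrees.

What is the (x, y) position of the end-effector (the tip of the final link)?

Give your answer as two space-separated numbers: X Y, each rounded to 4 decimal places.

Answer: -4.1792 7.1756

Derivation:
joint[0] = (0.0000, 0.0000)  (base)
link 0: phi[0] = 140 = 140 deg
  cos(140 deg) = -0.7660, sin(140 deg) = 0.6428
  joint[1] = (0.0000, 0.0000) + 3.8 * (-0.7660, 0.6428) = (0.0000 + -2.9110, 0.0000 + 2.4426) = (-2.9110, 2.4426)
link 1: phi[1] = 140 + -35 = 105 deg
  cos(105 deg) = -0.2588, sin(105 deg) = 0.9659
  joint[2] = (-2.9110, 2.4426) + 4.9 * (-0.2588, 0.9659) = (-2.9110 + -1.2682, 2.4426 + 4.7330) = (-4.1792, 7.1756)
End effector: (-4.1792, 7.1756)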